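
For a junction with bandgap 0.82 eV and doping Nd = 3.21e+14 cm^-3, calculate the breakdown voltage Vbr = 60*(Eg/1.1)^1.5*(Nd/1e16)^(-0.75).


Step 1: Eg/1.1 = 0.82/1.1 = 0.745455
Step 2: (Eg/1.1)^1.5 = 0.745455^1.5 = 0.643624
Step 3: (Nd/1e16)^(-0.75) = (0.0321)^(-0.75) = 13.186248
Step 4: Vbr = 60 * 0.643624 * 13.186248 = 509.2 V

509.2


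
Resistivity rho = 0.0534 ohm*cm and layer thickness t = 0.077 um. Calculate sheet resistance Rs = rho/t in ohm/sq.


Step 1: Convert thickness to cm: t = 0.077 um = 7.7000e-06 cm
Step 2: Rs = rho / t = 0.0534 / 7.7000e-06
Step 3: Rs = 6935.1 ohm/sq

6935.1


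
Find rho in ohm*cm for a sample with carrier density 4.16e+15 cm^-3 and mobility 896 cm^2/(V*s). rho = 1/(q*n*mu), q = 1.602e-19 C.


Step 1: sigma = q * n * mu = 1.602e-19 * 4.16e+15 * 896 = 5.97123e-01 S/cm
Step 2: rho = 1 / sigma = 1 / 5.97123e-01 = 1.675 ohm*cm

1.675


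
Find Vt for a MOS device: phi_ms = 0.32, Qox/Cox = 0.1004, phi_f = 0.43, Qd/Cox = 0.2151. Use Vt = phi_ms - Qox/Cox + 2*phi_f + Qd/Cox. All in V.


Step 1: Vt = phi_ms - Qox/Cox + 2*phi_f + Qd/Cox
Step 2: Vt = 0.32 - 0.1004 + 2*0.43 + 0.2151
Step 3: Vt = 0.32 - 0.1004 + 0.86 + 0.2151
Step 4: Vt = 1.2947 V

1.2947


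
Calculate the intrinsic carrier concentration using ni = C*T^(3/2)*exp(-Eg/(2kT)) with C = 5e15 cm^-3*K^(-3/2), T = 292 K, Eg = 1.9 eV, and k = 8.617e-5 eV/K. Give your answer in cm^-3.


Step 1: Compute kT = 8.617e-5 * 292 = 0.02516164 eV
Step 2: Exponent = -Eg/(2kT) = -1.9/(2*0.02516164) = -37.75589
Step 3: T^(3/2) = 292^1.5 = 4989.70
Step 4: ni = 5e15 * 4989.70 * exp(-37.75589) = 1.00e+03 cm^-3

1.00e+03


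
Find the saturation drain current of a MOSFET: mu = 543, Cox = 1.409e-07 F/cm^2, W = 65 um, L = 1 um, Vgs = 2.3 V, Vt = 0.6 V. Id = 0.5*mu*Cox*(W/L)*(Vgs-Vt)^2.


Step 1: Overdrive voltage Vov = Vgs - Vt = 2.3 - 0.6 = 1.7 V
Step 2: W/L = 65/1 = 65
Step 3: Id = 0.5 * 543 * 1.409e-07 * 65 * 1.7^2
Step 4: Id = 7.19e-03 A

7.19e-03


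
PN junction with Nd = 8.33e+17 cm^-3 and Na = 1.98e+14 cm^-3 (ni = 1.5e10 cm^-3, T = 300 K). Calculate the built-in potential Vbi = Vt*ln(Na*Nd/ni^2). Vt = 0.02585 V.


Step 1: Compute Na*Nd/ni^2 = 1.98e+14 * 8.33e+17 / (1.5e10)^2 = 7.3304e+11
Step 2: ln(7.3304e+11) = 27.3205
Step 3: Vbi = 0.02585 * 27.3205 = 0.706 V

0.706


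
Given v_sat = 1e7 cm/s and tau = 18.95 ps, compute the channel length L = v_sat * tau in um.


Step 1: tau in seconds = 18.95 ps * 1e-12 = 1.8950e-11 s
Step 2: L = v_sat * tau = 1e7 * 1.8950e-11 = 1.8950e-04 cm
Step 3: L in um = 1.8950e-04 * 1e4 = 1.895 um

1.895


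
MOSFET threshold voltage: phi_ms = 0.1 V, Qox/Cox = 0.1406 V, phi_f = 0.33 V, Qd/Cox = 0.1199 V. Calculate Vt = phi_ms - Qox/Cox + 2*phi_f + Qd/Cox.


Step 1: Vt = phi_ms - Qox/Cox + 2*phi_f + Qd/Cox
Step 2: Vt = 0.1 - 0.1406 + 2*0.33 + 0.1199
Step 3: Vt = 0.1 - 0.1406 + 0.66 + 0.1199
Step 4: Vt = 0.7393 V

0.7393


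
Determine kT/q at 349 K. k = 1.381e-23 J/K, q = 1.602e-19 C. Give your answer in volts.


Step 1: kT = 1.381e-23 * 349 = 4.81969e-21 J
Step 2: Vt = kT/q = 4.81969e-21 / 1.602e-19
Step 3: Vt = 0.03009 V

0.03009


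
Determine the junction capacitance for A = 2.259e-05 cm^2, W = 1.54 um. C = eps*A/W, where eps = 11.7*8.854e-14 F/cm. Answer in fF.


Step 1: eps_Si = 11.7 * 8.854e-14 = 1.035918e-12 F/cm
Step 2: W in cm = 1.54 * 1e-4 = 1.54e-04 cm
Step 3: C = 1.035918e-12 * 2.259e-05 / 1.54e-04 = 1.519571e-13 F
Step 4: C = 151.96 fF

151.96


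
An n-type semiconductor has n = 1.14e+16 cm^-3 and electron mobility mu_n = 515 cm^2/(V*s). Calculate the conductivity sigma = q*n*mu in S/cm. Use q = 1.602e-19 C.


Step 1: sigma = q * n * mu
Step 2: sigma = 1.602e-19 * 1.14e+16 * 515
Step 3: sigma = 9.405e-01 S/cm

9.405e-01


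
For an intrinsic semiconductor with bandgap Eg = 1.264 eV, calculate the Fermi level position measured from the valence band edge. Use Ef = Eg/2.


Step 1: For an intrinsic semiconductor, the Fermi level sits at midgap.
Step 2: Ef = Eg / 2 = 1.264 / 2 = 0.632 eV

0.632


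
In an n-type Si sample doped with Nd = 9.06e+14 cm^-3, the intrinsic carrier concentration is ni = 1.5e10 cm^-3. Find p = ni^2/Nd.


Step 1: Since Nd >> ni, n ≈ Nd = 9.06e+14 cm^-3
Step 2: p = ni^2 / n = (1.5e10)^2 / 9.06e+14
Step 3: p = 2.25e20 / 9.06e+14 = 2.48e+05 cm^-3

2.48e+05


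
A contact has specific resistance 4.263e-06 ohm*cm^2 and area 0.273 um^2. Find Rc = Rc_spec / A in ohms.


Step 1: Convert area to cm^2: 0.273 um^2 = 2.7300e-09 cm^2
Step 2: Rc = Rc_spec / A = 4.263e-06 / 2.7300e-09
Step 3: Rc = 1.56e+03 ohms

1.56e+03


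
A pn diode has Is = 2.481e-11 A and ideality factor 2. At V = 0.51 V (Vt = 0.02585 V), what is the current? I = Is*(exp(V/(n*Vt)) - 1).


Step 1: V/(n*Vt) = 0.51/(2*0.02585) = 9.8646
Step 2: exp(9.8646) = 1.9237e+04
Step 3: I = 2.481e-11 * (1.9237e+04 - 1) = 4.77e-07 A

4.77e-07


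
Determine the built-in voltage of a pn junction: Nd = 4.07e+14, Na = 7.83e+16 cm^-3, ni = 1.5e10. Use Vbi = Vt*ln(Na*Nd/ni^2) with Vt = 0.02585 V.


Step 1: Compute Na*Nd/ni^2 = 7.83e+16 * 4.07e+14 / (1.5e10)^2 = 1.4164e+11
Step 2: ln(1.4164e+11) = 25.6766
Step 3: Vbi = 0.02585 * 25.6766 = 0.664 V

0.664


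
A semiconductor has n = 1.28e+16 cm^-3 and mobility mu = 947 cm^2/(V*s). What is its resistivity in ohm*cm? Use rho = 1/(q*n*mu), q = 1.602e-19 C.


Step 1: sigma = q * n * mu = 1.602e-19 * 1.28e+16 * 947 = 1.94188e+00 S/cm
Step 2: rho = 1 / sigma = 1 / 1.94188e+00 = 0.515 ohm*cm

0.515


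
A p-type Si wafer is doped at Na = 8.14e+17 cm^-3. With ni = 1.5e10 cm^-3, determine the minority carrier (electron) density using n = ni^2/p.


Step 1: Majority hole concentration p ≈ Na = 8.14e+17 cm^-3
Step 2: n = ni^2 / Na = (1.5e10)^2 / 8.14e+17
Step 3: n = 2.76e+02 cm^-3

2.76e+02


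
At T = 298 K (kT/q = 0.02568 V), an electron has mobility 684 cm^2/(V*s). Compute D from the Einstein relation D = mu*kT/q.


Step 1: D = mu * (kT/q)
Step 2: D = 684 * 0.02568
Step 3: D = 17.57 cm^2/s

17.57


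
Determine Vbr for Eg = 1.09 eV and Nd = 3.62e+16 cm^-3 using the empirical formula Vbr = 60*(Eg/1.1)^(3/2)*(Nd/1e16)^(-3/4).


Step 1: Eg/1.1 = 1.09/1.1 = 0.990909
Step 2: (Eg/1.1)^1.5 = 0.990909^1.5 = 0.986395
Step 3: (Nd/1e16)^(-0.75) = (3.62)^(-0.75) = 0.381038
Step 4: Vbr = 60 * 0.986395 * 0.381038 = 22.6 V

22.6


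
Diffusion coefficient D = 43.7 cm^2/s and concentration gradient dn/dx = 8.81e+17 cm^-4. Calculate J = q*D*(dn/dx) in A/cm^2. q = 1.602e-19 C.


Step 1: J = q * D * (dn/dx)
Step 2: J = 1.602e-19 * 43.7 * 8.81e+17
Step 3: J = 6.17e+00 A/cm^2

6.17e+00


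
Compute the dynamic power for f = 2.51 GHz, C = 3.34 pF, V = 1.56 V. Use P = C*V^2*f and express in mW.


Step 1: V^2 = 1.56^2 = 2.4336 V^2
Step 2: P = C*V^2*f = 3.34e-12 F * 2.4336 * 2.51e9 Hz
Step 3: P = 2.040184224e-02 W
Step 4: P = 20.402 mW

20.402


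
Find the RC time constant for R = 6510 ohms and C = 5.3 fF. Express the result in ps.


Step 1: tau = R * C
Step 2: tau = 6510 * 5.3 fF = 6510 * 5.3e-15 F
Step 3: tau = 3.4503e-11 s = 34.503 ps

34.503


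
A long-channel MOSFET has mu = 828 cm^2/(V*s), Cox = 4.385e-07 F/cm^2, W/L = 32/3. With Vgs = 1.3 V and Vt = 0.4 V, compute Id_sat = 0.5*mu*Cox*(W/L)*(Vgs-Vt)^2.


Step 1: Overdrive voltage Vov = Vgs - Vt = 1.3 - 0.4 = 0.9 V
Step 2: W/L = 32/3 = 10.6667
Step 3: Id = 0.5 * 828 * 4.385e-07 * 10.6667 * 0.9^2
Step 4: Id = 1.57e-03 A

1.57e-03


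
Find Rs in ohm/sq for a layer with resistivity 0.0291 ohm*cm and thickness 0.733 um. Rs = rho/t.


Step 1: Convert thickness to cm: t = 0.733 um = 7.3300e-05 cm
Step 2: Rs = rho / t = 0.0291 / 7.3300e-05
Step 3: Rs = 397.0 ohm/sq

397.0


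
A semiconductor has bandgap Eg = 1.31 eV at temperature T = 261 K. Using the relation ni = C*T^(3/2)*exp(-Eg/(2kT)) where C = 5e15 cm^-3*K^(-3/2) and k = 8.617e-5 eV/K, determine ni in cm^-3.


Step 1: Compute kT = 8.617e-5 * 261 = 0.02249037 eV
Step 2: Exponent = -Eg/(2kT) = -1.31/(2*0.02249037) = -29.12358
Step 3: T^(3/2) = 261^1.5 = 4216.58
Step 4: ni = 5e15 * 4216.58 * exp(-29.12358) = 4.74e+06 cm^-3

4.74e+06


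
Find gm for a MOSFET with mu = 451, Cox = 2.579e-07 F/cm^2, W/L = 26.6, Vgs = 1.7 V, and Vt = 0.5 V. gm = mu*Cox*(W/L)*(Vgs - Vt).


Step 1: Vov = Vgs - Vt = 1.7 - 0.5 = 1.2 V
Step 2: gm = mu * Cox * (W/L) * Vov
Step 3: gm = 451 * 2.579e-07 * 26.6 * 1.2 = 3.71e-03 S

3.71e-03


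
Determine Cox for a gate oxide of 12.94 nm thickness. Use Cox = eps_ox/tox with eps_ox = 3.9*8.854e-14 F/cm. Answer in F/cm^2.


Step 1: eps_ox = 3.9 * 8.854e-14 = 3.45306e-13 F/cm
Step 2: tox in cm = 12.94 nm * 1e-7 = 1.2940e-06 cm
Step 3: Cox = 3.45306e-13 / 1.2940e-06 = 2.67e-07 F/cm^2

2.67e-07


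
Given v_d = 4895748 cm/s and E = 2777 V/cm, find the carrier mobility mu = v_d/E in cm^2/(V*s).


Step 1: mu = v_d / E
Step 2: mu = 4895748 / 2777
Step 3: mu = 1762.96 cm^2/(V*s)

1762.96


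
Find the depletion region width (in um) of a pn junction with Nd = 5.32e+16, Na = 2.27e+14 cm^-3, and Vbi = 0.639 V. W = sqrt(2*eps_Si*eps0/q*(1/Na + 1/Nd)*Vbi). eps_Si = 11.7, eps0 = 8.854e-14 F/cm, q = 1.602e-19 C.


Step 1: 1/Na + 1/Nd = 1/2.27e+14 + 1/5.32e+16 = 4.42408e-15
Step 2: 2*eps*eps0/q = 2*11.7*8.854e-14/1.602e-19 = 1.293281e+07
Step 3: W^2 = 1.293281e+07 * 4.42408e-15 * 0.639 = 3.65609e-08
Step 4: W = sqrt(3.65609e-08) = 1.912e-04 cm = 1.912 um

1.912


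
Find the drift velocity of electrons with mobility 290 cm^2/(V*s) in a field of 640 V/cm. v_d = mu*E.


Step 1: v_d = mu * E
Step 2: v_d = 290 * 640 = 185600
Step 3: v_d = 1.86e+05 cm/s

1.86e+05


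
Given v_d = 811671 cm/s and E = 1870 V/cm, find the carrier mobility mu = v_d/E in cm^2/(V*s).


Step 1: mu = v_d / E
Step 2: mu = 811671 / 1870
Step 3: mu = 434.05 cm^2/(V*s)

434.05


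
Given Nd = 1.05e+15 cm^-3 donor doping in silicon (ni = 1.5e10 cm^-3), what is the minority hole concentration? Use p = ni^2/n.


Step 1: Since Nd >> ni, n ≈ Nd = 1.05e+15 cm^-3
Step 2: p = ni^2 / n = (1.5e10)^2 / 1.05e+15
Step 3: p = 2.25e20 / 1.05e+15 = 2.14e+05 cm^-3

2.14e+05


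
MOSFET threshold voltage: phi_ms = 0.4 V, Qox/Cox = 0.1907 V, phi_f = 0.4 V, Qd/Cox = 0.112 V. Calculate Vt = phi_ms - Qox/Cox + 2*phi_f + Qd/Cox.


Step 1: Vt = phi_ms - Qox/Cox + 2*phi_f + Qd/Cox
Step 2: Vt = 0.4 - 0.1907 + 2*0.4 + 0.112
Step 3: Vt = 0.4 - 0.1907 + 0.8 + 0.112
Step 4: Vt = 1.1213 V

1.1213


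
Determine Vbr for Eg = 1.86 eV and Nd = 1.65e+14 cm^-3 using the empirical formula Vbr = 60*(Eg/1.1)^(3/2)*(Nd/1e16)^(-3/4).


Step 1: Eg/1.1 = 1.86/1.1 = 1.690909
Step 2: (Eg/1.1)^1.5 = 1.690909^1.5 = 2.198773
Step 3: (Nd/1e16)^(-0.75) = (0.0165)^(-0.75) = 21.721361
Step 4: Vbr = 60 * 2.198773 * 21.721361 = 2865.6 V

2865.6


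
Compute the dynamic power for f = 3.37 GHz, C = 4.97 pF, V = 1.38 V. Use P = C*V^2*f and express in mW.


Step 1: V^2 = 1.38^2 = 1.9044 V^2
Step 2: P = C*V^2*f = 4.97e-12 F * 1.9044 * 3.37e9 Hz
Step 3: P = 3.189660516e-02 W
Step 4: P = 31.897 mW

31.897


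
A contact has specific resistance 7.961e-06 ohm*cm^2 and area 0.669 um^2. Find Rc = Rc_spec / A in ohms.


Step 1: Convert area to cm^2: 0.669 um^2 = 6.6900e-09 cm^2
Step 2: Rc = Rc_spec / A = 7.961e-06 / 6.6900e-09
Step 3: Rc = 1.19e+03 ohms

1.19e+03


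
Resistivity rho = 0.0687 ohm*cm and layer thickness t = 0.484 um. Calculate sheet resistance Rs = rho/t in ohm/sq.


Step 1: Convert thickness to cm: t = 0.484 um = 4.8400e-05 cm
Step 2: Rs = rho / t = 0.0687 / 4.8400e-05
Step 3: Rs = 1419.4 ohm/sq

1419.4


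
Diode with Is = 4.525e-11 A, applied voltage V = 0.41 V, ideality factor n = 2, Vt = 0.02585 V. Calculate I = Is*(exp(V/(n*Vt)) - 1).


Step 1: V/(n*Vt) = 0.41/(2*0.02585) = 7.9304
Step 2: exp(7.9304) = 2.7805e+03
Step 3: I = 4.525e-11 * (2.7805e+03 - 1) = 1.26e-07 A

1.26e-07


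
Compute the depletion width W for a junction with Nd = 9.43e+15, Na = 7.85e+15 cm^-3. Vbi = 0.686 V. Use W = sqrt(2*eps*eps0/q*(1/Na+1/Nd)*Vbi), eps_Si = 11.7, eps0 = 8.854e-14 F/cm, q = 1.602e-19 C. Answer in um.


Step 1: 1/Na + 1/Nd = 1/7.85e+15 + 1/9.43e+15 = 2.33433e-16
Step 2: 2*eps*eps0/q = 2*11.7*8.854e-14/1.602e-19 = 1.293281e+07
Step 3: W^2 = 1.293281e+07 * 2.33433e-16 * 0.686 = 2.07100e-09
Step 4: W = sqrt(2.07100e-09) = 4.551e-05 cm = 0.4551 um

0.4551


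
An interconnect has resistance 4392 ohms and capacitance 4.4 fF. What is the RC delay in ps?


Step 1: tau = R * C
Step 2: tau = 4392 * 4.4 fF = 4392 * 4.4e-15 F
Step 3: tau = 1.93248e-11 s = 19.3248 ps

19.3248


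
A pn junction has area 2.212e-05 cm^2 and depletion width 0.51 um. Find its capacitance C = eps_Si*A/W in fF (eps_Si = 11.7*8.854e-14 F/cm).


Step 1: eps_Si = 11.7 * 8.854e-14 = 1.035918e-12 F/cm
Step 2: W in cm = 0.51 * 1e-4 = 5.10e-05 cm
Step 3: C = 1.035918e-12 * 2.212e-05 / 5.10e-05 = 4.493040e-13 F
Step 4: C = 449.3 fF

449.3


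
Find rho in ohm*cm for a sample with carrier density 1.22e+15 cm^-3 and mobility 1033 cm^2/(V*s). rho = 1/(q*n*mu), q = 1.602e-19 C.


Step 1: sigma = q * n * mu = 1.602e-19 * 1.22e+15 * 1033 = 2.01894e-01 S/cm
Step 2: rho = 1 / sigma = 1 / 2.01894e-01 = 4.953 ohm*cm

4.953


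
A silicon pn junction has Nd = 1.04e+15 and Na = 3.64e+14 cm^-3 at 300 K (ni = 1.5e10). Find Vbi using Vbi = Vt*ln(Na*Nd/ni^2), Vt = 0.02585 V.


Step 1: Compute Na*Nd/ni^2 = 3.64e+14 * 1.04e+15 / (1.5e10)^2 = 1.6825e+09
Step 2: ln(1.6825e+09) = 21.2435
Step 3: Vbi = 0.02585 * 21.2435 = 0.549 V

0.549


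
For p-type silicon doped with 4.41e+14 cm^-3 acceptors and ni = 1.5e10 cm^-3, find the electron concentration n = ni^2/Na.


Step 1: Majority hole concentration p ≈ Na = 4.41e+14 cm^-3
Step 2: n = ni^2 / Na = (1.5e10)^2 / 4.41e+14
Step 3: n = 5.10e+05 cm^-3

5.10e+05


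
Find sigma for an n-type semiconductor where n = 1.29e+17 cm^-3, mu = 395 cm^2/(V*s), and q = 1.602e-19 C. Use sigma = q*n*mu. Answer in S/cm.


Step 1: sigma = q * n * mu
Step 2: sigma = 1.602e-19 * 1.29e+17 * 395
Step 3: sigma = 8.163e+00 S/cm

8.163e+00


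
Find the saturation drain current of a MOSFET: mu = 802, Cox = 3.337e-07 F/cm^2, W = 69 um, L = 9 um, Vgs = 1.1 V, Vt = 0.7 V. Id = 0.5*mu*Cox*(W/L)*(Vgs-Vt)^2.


Step 1: Overdrive voltage Vov = Vgs - Vt = 1.1 - 0.7 = 0.4 V
Step 2: W/L = 69/9 = 7.66667
Step 3: Id = 0.5 * 802 * 3.337e-07 * 7.66667 * 0.4^2
Step 4: Id = 1.64e-04 A

1.64e-04


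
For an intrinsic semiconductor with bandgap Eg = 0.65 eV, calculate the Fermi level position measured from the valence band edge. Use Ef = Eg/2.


Step 1: For an intrinsic semiconductor, the Fermi level sits at midgap.
Step 2: Ef = Eg / 2 = 0.65 / 2 = 0.325 eV

0.325


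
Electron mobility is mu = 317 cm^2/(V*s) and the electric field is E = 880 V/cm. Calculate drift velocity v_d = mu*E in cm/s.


Step 1: v_d = mu * E
Step 2: v_d = 317 * 880 = 278960
Step 3: v_d = 2.79e+05 cm/s

2.79e+05


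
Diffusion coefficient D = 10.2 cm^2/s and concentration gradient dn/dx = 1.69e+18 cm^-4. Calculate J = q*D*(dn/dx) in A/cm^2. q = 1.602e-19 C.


Step 1: J = q * D * (dn/dx)
Step 2: J = 1.602e-19 * 10.2 * 1.69e+18
Step 3: J = 2.76e+00 A/cm^2

2.76e+00


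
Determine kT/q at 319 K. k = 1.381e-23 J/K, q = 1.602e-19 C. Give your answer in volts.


Step 1: kT = 1.381e-23 * 319 = 4.40539e-21 J
Step 2: Vt = kT/q = 4.40539e-21 / 1.602e-19
Step 3: Vt = 0.0275 V

0.0275


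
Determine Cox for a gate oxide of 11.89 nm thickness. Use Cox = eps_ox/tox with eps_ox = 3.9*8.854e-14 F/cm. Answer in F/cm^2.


Step 1: eps_ox = 3.9 * 8.854e-14 = 3.45306e-13 F/cm
Step 2: tox in cm = 11.89 nm * 1e-7 = 1.1890e-06 cm
Step 3: Cox = 3.45306e-13 / 1.1890e-06 = 2.90e-07 F/cm^2

2.90e-07


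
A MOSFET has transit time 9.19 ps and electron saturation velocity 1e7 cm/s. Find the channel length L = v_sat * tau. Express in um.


Step 1: tau in seconds = 9.19 ps * 1e-12 = 9.1900e-12 s
Step 2: L = v_sat * tau = 1e7 * 9.1900e-12 = 9.1900e-05 cm
Step 3: L in um = 9.1900e-05 * 1e4 = 0.919 um

0.919


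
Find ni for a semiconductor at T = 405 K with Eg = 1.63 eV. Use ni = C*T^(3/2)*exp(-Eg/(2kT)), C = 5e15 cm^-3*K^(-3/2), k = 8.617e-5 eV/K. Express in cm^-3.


Step 1: Compute kT = 8.617e-5 * 405 = 0.03489885 eV
Step 2: Exponent = -Eg/(2kT) = -1.63/(2*0.03489885) = -23.35321
Step 3: T^(3/2) = 405^1.5 = 8150.47
Step 4: ni = 5e15 * 8150.47 * exp(-23.35321) = 2.94e+09 cm^-3

2.94e+09


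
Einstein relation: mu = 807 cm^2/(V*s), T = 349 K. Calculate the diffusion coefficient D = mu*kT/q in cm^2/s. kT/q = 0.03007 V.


Step 1: D = mu * (kT/q)
Step 2: D = 807 * 0.03007
Step 3: D = 24.27 cm^2/s

24.27


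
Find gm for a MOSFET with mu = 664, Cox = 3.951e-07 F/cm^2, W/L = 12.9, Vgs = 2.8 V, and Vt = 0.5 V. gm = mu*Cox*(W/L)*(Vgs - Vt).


Step 1: Vov = Vgs - Vt = 2.8 - 0.5 = 2.3 V
Step 2: gm = mu * Cox * (W/L) * Vov
Step 3: gm = 664 * 3.951e-07 * 12.9 * 2.3 = 7.78e-03 S

7.78e-03


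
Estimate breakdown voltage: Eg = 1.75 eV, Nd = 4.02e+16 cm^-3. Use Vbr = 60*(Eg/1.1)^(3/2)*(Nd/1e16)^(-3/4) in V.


Step 1: Eg/1.1 = 1.75/1.1 = 1.590909
Step 2: (Eg/1.1)^1.5 = 1.590909^1.5 = 2.006633
Step 3: (Nd/1e16)^(-0.75) = (4.02)^(-0.75) = 0.352233
Step 4: Vbr = 60 * 2.006633 * 0.352233 = 42.4 V

42.4


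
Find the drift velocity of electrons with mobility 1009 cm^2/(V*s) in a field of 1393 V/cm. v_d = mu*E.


Step 1: v_d = mu * E
Step 2: v_d = 1009 * 1393 = 1405537
Step 3: v_d = 1.41e+06 cm/s

1.41e+06


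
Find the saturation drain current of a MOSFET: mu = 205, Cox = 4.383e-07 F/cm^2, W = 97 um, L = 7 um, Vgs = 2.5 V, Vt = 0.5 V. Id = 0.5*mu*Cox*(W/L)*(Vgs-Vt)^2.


Step 1: Overdrive voltage Vov = Vgs - Vt = 2.5 - 0.5 = 2.0 V
Step 2: W/L = 97/7 = 13.8571
Step 3: Id = 0.5 * 205 * 4.383e-07 * 13.8571 * 2.0^2
Step 4: Id = 2.49e-03 A

2.49e-03


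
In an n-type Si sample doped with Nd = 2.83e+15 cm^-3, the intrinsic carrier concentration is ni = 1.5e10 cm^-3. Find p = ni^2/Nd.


Step 1: Since Nd >> ni, n ≈ Nd = 2.83e+15 cm^-3
Step 2: p = ni^2 / n = (1.5e10)^2 / 2.83e+15
Step 3: p = 2.25e20 / 2.83e+15 = 7.95e+04 cm^-3

7.95e+04


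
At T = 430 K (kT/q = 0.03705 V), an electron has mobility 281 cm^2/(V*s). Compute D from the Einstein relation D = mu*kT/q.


Step 1: D = mu * (kT/q)
Step 2: D = 281 * 0.03705
Step 3: D = 10.41 cm^2/s

10.41


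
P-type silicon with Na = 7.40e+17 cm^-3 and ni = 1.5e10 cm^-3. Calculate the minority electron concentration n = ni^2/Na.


Step 1: Majority hole concentration p ≈ Na = 7.40e+17 cm^-3
Step 2: n = ni^2 / Na = (1.5e10)^2 / 7.40e+17
Step 3: n = 3.04e+02 cm^-3

3.04e+02


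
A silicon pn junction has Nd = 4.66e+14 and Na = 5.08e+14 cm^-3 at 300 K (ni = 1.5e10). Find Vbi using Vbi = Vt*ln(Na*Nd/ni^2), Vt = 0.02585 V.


Step 1: Compute Na*Nd/ni^2 = 5.08e+14 * 4.66e+14 / (1.5e10)^2 = 1.0521e+09
Step 2: ln(1.0521e+09) = 20.7741
Step 3: Vbi = 0.02585 * 20.7741 = 0.537 V

0.537


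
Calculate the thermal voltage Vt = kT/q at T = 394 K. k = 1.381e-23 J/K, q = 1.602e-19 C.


Step 1: kT = 1.381e-23 * 394 = 5.44114e-21 J
Step 2: Vt = kT/q = 5.44114e-21 / 1.602e-19
Step 3: Vt = 0.03396 V

0.03396


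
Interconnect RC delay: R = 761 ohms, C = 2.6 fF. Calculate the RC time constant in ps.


Step 1: tau = R * C
Step 2: tau = 761 * 2.6 fF = 761 * 2.6e-15 F
Step 3: tau = 1.9786e-12 s = 1.9786 ps

1.9786


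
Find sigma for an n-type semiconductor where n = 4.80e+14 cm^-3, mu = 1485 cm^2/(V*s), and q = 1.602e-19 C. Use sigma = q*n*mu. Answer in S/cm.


Step 1: sigma = q * n * mu
Step 2: sigma = 1.602e-19 * 4.80e+14 * 1485
Step 3: sigma = 1.142e-01 S/cm

1.142e-01


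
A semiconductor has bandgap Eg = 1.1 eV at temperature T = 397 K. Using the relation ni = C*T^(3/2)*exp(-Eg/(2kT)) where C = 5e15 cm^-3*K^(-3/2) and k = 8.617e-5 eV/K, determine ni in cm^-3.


Step 1: Compute kT = 8.617e-5 * 397 = 0.03420949 eV
Step 2: Exponent = -Eg/(2kT) = -1.1/(2*0.03420949) = -16.07741
Step 3: T^(3/2) = 397^1.5 = 7910.17
Step 4: ni = 5e15 * 7910.17 * exp(-16.07741) = 4.12e+12 cm^-3

4.12e+12


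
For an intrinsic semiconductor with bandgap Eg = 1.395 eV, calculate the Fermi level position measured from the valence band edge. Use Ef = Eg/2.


Step 1: For an intrinsic semiconductor, the Fermi level sits at midgap.
Step 2: Ef = Eg / 2 = 1.395 / 2 = 0.6975 eV

0.6975


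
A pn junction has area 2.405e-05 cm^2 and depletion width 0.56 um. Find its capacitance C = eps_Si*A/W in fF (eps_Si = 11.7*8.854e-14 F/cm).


Step 1: eps_Si = 11.7 * 8.854e-14 = 1.035918e-12 F/cm
Step 2: W in cm = 0.56 * 1e-4 = 5.60e-05 cm
Step 3: C = 1.035918e-12 * 2.405e-05 / 5.60e-05 = 4.448898e-13 F
Step 4: C = 444.89 fF

444.89


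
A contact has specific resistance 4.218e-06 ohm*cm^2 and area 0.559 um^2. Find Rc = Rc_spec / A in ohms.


Step 1: Convert area to cm^2: 0.559 um^2 = 5.5900e-09 cm^2
Step 2: Rc = Rc_spec / A = 4.218e-06 / 5.5900e-09
Step 3: Rc = 7.55e+02 ohms

7.55e+02


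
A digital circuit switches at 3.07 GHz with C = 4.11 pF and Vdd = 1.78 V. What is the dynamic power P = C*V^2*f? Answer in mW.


Step 1: V^2 = 1.78^2 = 3.1684 V^2
Step 2: P = C*V^2*f = 4.11e-12 F * 3.1684 * 3.07e9 Hz
Step 3: P = 3.997792068e-02 W
Step 4: P = 39.978 mW

39.978


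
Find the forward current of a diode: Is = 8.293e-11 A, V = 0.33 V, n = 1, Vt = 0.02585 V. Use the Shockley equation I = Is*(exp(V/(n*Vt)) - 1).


Step 1: V/(n*Vt) = 0.33/(1*0.02585) = 12.7660
Step 2: exp(12.7660) = 3.5011e+05
Step 3: I = 8.293e-11 * (3.5011e+05 - 1) = 2.90e-05 A

2.90e-05


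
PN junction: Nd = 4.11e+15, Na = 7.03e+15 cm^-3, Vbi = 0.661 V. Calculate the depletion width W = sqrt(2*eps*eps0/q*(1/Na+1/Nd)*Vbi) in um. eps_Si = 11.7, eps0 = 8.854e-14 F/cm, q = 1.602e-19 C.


Step 1: 1/Na + 1/Nd = 1/7.03e+15 + 1/4.11e+15 = 3.85557e-16
Step 2: 2*eps*eps0/q = 2*11.7*8.854e-14/1.602e-19 = 1.293281e+07
Step 3: W^2 = 1.293281e+07 * 3.85557e-16 * 0.661 = 3.29597e-09
Step 4: W = sqrt(3.29597e-09) = 5.741e-05 cm = 0.5741 um

0.5741


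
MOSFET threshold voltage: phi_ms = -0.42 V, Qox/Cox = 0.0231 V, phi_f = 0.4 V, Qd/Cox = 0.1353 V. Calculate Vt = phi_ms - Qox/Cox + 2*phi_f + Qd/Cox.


Step 1: Vt = phi_ms - Qox/Cox + 2*phi_f + Qd/Cox
Step 2: Vt = -0.42 - 0.0231 + 2*0.4 + 0.1353
Step 3: Vt = -0.42 - 0.0231 + 0.8 + 0.1353
Step 4: Vt = 0.4922 V

0.4922


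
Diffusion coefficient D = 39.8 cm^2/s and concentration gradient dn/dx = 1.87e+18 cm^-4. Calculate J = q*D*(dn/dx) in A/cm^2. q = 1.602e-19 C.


Step 1: J = q * D * (dn/dx)
Step 2: J = 1.602e-19 * 39.8 * 1.87e+18
Step 3: J = 1.19e+01 A/cm^2

1.19e+01


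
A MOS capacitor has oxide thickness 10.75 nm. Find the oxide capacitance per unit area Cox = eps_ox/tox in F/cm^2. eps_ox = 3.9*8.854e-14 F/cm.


Step 1: eps_ox = 3.9 * 8.854e-14 = 3.45306e-13 F/cm
Step 2: tox in cm = 10.75 nm * 1e-7 = 1.0750e-06 cm
Step 3: Cox = 3.45306e-13 / 1.0750e-06 = 3.21e-07 F/cm^2

3.21e-07


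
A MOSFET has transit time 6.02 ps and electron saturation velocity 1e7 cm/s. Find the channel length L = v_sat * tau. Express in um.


Step 1: tau in seconds = 6.02 ps * 1e-12 = 6.0200e-12 s
Step 2: L = v_sat * tau = 1e7 * 6.0200e-12 = 6.0200e-05 cm
Step 3: L in um = 6.0200e-05 * 1e4 = 0.602 um

0.602


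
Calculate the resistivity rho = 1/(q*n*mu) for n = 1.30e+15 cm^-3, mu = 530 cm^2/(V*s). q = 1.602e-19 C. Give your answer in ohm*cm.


Step 1: sigma = q * n * mu = 1.602e-19 * 1.30e+15 * 530 = 1.10378e-01 S/cm
Step 2: rho = 1 / sigma = 1 / 1.10378e-01 = 9.06 ohm*cm

9.06


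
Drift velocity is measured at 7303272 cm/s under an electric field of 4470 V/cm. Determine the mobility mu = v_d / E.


Step 1: mu = v_d / E
Step 2: mu = 7303272 / 4470
Step 3: mu = 1633.84 cm^2/(V*s)

1633.84


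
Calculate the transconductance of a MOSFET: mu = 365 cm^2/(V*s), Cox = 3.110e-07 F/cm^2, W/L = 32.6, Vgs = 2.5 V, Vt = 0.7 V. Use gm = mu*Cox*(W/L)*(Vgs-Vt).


Step 1: Vov = Vgs - Vt = 2.5 - 0.7 = 1.8 V
Step 2: gm = mu * Cox * (W/L) * Vov
Step 3: gm = 365 * 3.110e-07 * 32.6 * 1.8 = 6.66e-03 S

6.66e-03


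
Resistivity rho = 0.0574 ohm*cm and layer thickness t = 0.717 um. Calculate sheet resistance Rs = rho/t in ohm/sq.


Step 1: Convert thickness to cm: t = 0.717 um = 7.1700e-05 cm
Step 2: Rs = rho / t = 0.0574 / 7.1700e-05
Step 3: Rs = 800.6 ohm/sq

800.6


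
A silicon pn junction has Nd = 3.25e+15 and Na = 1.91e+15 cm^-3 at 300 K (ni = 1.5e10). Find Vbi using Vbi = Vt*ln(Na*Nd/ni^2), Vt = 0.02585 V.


Step 1: Compute Na*Nd/ni^2 = 1.91e+15 * 3.25e+15 / (1.5e10)^2 = 2.7589e+10
Step 2: ln(2.7589e+10) = 24.0407
Step 3: Vbi = 0.02585 * 24.0407 = 0.621 V

0.621


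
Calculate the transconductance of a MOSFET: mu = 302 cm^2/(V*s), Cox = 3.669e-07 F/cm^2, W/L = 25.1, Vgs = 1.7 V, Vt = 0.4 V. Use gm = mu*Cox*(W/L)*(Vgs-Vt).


Step 1: Vov = Vgs - Vt = 1.7 - 0.4 = 1.3 V
Step 2: gm = mu * Cox * (W/L) * Vov
Step 3: gm = 302 * 3.669e-07 * 25.1 * 1.3 = 3.62e-03 S

3.62e-03


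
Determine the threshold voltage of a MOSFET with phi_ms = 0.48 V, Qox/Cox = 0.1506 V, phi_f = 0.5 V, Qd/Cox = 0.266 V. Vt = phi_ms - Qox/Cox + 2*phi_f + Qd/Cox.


Step 1: Vt = phi_ms - Qox/Cox + 2*phi_f + Qd/Cox
Step 2: Vt = 0.48 - 0.1506 + 2*0.5 + 0.266
Step 3: Vt = 0.48 - 0.1506 + 1.0 + 0.266
Step 4: Vt = 1.5954 V

1.5954


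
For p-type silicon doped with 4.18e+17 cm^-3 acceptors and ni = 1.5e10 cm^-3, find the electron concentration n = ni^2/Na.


Step 1: Majority hole concentration p ≈ Na = 4.18e+17 cm^-3
Step 2: n = ni^2 / Na = (1.5e10)^2 / 4.18e+17
Step 3: n = 5.38e+02 cm^-3

5.38e+02


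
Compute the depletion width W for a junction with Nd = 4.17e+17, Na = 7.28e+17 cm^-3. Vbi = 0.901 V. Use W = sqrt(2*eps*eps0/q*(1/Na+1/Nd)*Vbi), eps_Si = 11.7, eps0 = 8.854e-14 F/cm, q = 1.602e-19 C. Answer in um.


Step 1: 1/Na + 1/Nd = 1/7.28e+17 + 1/4.17e+17 = 3.77171e-18
Step 2: 2*eps*eps0/q = 2*11.7*8.854e-14/1.602e-19 = 1.293281e+07
Step 3: W^2 = 1.293281e+07 * 3.77171e-18 * 0.901 = 4.39497e-11
Step 4: W = sqrt(4.39497e-11) = 6.629e-06 cm = 0.06629 um

0.06629


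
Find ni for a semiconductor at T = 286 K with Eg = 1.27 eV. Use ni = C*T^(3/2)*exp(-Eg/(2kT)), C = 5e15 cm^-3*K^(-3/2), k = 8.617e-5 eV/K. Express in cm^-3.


Step 1: Compute kT = 8.617e-5 * 286 = 0.02464462 eV
Step 2: Exponent = -Eg/(2kT) = -1.27/(2*0.02464462) = -25.76627
Step 3: T^(3/2) = 286^1.5 = 4836.70
Step 4: ni = 5e15 * 4836.70 * exp(-25.76627) = 1.56e+08 cm^-3

1.56e+08


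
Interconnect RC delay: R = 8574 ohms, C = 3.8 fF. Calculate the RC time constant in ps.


Step 1: tau = R * C
Step 2: tau = 8574 * 3.8 fF = 8574 * 3.8e-15 F
Step 3: tau = 3.25812e-11 s = 32.5812 ps

32.5812


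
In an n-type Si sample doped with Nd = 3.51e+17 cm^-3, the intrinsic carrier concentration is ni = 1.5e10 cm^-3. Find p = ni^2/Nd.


Step 1: Since Nd >> ni, n ≈ Nd = 3.51e+17 cm^-3
Step 2: p = ni^2 / n = (1.5e10)^2 / 3.51e+17
Step 3: p = 2.25e20 / 3.51e+17 = 6.41e+02 cm^-3

6.41e+02


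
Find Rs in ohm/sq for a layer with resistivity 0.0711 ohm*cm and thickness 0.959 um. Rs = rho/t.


Step 1: Convert thickness to cm: t = 0.959 um = 9.5900e-05 cm
Step 2: Rs = rho / t = 0.0711 / 9.5900e-05
Step 3: Rs = 741.4 ohm/sq

741.4


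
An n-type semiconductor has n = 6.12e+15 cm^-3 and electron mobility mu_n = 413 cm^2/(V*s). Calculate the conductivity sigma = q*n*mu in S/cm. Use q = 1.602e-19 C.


Step 1: sigma = q * n * mu
Step 2: sigma = 1.602e-19 * 6.12e+15 * 413
Step 3: sigma = 4.049e-01 S/cm

4.049e-01


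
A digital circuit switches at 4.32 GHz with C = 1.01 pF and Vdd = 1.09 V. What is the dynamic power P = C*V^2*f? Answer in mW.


Step 1: V^2 = 1.09^2 = 1.1881 V^2
Step 2: P = C*V^2*f = 1.01e-12 F * 1.1881 * 4.32e9 Hz
Step 3: P = 5.18391792e-03 W
Step 4: P = 5.184 mW

5.184


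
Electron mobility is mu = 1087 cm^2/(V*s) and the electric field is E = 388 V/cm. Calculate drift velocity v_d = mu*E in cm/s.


Step 1: v_d = mu * E
Step 2: v_d = 1087 * 388 = 421756
Step 3: v_d = 4.22e+05 cm/s

4.22e+05


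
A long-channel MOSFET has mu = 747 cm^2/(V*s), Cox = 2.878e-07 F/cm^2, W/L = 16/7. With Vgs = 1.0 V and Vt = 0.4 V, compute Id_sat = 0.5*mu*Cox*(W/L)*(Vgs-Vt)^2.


Step 1: Overdrive voltage Vov = Vgs - Vt = 1.0 - 0.4 = 0.6 V
Step 2: W/L = 16/7 = 2.28571
Step 3: Id = 0.5 * 747 * 2.878e-07 * 2.28571 * 0.6^2
Step 4: Id = 8.85e-05 A

8.85e-05


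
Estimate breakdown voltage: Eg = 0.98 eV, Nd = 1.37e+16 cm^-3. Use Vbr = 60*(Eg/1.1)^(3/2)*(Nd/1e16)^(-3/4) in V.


Step 1: Eg/1.1 = 0.98/1.1 = 0.890909
Step 2: (Eg/1.1)^1.5 = 0.890909^1.5 = 0.840911
Step 3: (Nd/1e16)^(-0.75) = (1.37)^(-0.75) = 0.789695
Step 4: Vbr = 60 * 0.840911 * 0.789695 = 39.8 V

39.8


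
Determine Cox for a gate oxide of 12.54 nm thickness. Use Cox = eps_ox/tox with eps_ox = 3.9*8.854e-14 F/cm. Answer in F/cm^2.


Step 1: eps_ox = 3.9 * 8.854e-14 = 3.45306e-13 F/cm
Step 2: tox in cm = 12.54 nm * 1e-7 = 1.2540e-06 cm
Step 3: Cox = 3.45306e-13 / 1.2540e-06 = 2.75e-07 F/cm^2

2.75e-07


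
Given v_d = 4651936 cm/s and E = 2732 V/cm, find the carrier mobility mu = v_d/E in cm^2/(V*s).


Step 1: mu = v_d / E
Step 2: mu = 4651936 / 2732
Step 3: mu = 1702.76 cm^2/(V*s)

1702.76


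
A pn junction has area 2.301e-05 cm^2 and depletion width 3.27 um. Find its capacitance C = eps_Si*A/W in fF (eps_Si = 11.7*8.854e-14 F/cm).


Step 1: eps_Si = 11.7 * 8.854e-14 = 1.035918e-12 F/cm
Step 2: W in cm = 3.27 * 1e-4 = 3.27e-04 cm
Step 3: C = 1.035918e-12 * 2.301e-05 / 3.27e-04 = 7.289441e-14 F
Step 4: C = 72.89 fF

72.89


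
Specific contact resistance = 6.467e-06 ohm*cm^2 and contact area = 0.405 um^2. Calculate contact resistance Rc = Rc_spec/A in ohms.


Step 1: Convert area to cm^2: 0.405 um^2 = 4.0500e-09 cm^2
Step 2: Rc = Rc_spec / A = 6.467e-06 / 4.0500e-09
Step 3: Rc = 1.60e+03 ohms

1.60e+03


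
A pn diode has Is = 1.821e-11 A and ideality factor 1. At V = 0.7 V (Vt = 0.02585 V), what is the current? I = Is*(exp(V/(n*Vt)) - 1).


Step 1: V/(n*Vt) = 0.7/(1*0.02585) = 27.0793
Step 2: exp(27.0793) = 5.7596e+11
Step 3: I = 1.821e-11 * (5.7596e+11 - 1) = 1.05e+01 A

1.05e+01


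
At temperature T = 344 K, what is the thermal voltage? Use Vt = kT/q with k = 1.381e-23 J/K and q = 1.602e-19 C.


Step 1: kT = 1.381e-23 * 344 = 4.75064e-21 J
Step 2: Vt = kT/q = 4.75064e-21 / 1.602e-19
Step 3: Vt = 0.02965 V

0.02965


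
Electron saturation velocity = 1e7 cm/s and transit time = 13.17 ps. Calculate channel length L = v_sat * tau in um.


Step 1: tau in seconds = 13.17 ps * 1e-12 = 1.3170e-11 s
Step 2: L = v_sat * tau = 1e7 * 1.3170e-11 = 1.3170e-04 cm
Step 3: L in um = 1.3170e-04 * 1e4 = 1.317 um

1.317


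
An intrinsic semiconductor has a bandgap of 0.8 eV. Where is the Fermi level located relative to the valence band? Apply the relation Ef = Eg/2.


Step 1: For an intrinsic semiconductor, the Fermi level sits at midgap.
Step 2: Ef = Eg / 2 = 0.8 / 2 = 0.4 eV

0.4


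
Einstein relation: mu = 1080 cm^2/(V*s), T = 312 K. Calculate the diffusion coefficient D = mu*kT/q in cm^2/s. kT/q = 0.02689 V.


Step 1: D = mu * (kT/q)
Step 2: D = 1080 * 0.02689
Step 3: D = 29.04 cm^2/s

29.04


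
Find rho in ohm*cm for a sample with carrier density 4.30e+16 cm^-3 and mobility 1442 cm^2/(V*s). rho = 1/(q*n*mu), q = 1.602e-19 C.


Step 1: sigma = q * n * mu = 1.602e-19 * 4.30e+16 * 1442 = 9.93336e+00 S/cm
Step 2: rho = 1 / sigma = 1 / 9.93336e+00 = 0.1007 ohm*cm

0.1007


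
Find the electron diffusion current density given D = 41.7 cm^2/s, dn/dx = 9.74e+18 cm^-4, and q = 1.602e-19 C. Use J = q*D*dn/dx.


Step 1: J = q * D * (dn/dx)
Step 2: J = 1.602e-19 * 41.7 * 9.74e+18
Step 3: J = 6.51e+01 A/cm^2

6.51e+01


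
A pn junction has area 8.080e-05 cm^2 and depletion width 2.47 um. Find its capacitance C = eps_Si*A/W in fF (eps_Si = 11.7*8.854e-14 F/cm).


Step 1: eps_Si = 11.7 * 8.854e-14 = 1.035918e-12 F/cm
Step 2: W in cm = 2.47 * 1e-4 = 2.47e-04 cm
Step 3: C = 1.035918e-12 * 8.080e-05 / 2.47e-04 = 3.388752e-13 F
Step 4: C = 338.88 fF

338.88


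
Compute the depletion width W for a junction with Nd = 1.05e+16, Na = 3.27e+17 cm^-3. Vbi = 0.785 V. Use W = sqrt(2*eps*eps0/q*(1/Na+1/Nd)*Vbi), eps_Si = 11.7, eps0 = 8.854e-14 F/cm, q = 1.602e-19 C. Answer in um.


Step 1: 1/Na + 1/Nd = 1/3.27e+17 + 1/1.05e+16 = 9.82962e-17
Step 2: 2*eps*eps0/q = 2*11.7*8.854e-14/1.602e-19 = 1.293281e+07
Step 3: W^2 = 1.293281e+07 * 9.82962e-17 * 0.785 = 9.97928e-10
Step 4: W = sqrt(9.97928e-10) = 3.159e-05 cm = 0.3159 um

0.3159


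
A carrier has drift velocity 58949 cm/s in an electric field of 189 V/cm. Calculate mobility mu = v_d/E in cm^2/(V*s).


Step 1: mu = v_d / E
Step 2: mu = 58949 / 189
Step 3: mu = 311.9 cm^2/(V*s)

311.9


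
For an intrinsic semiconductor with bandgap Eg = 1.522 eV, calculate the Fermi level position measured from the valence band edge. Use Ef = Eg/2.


Step 1: For an intrinsic semiconductor, the Fermi level sits at midgap.
Step 2: Ef = Eg / 2 = 1.522 / 2 = 0.761 eV

0.761


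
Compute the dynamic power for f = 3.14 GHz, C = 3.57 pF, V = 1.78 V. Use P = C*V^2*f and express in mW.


Step 1: V^2 = 1.78^2 = 3.1684 V^2
Step 2: P = C*V^2*f = 3.57e-12 F * 3.1684 * 3.14e9 Hz
Step 3: P = 3.551713032e-02 W
Step 4: P = 35.517 mW

35.517


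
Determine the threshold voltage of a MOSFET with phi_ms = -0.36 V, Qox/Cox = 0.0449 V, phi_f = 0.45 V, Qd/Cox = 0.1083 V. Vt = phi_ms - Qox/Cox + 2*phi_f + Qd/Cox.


Step 1: Vt = phi_ms - Qox/Cox + 2*phi_f + Qd/Cox
Step 2: Vt = -0.36 - 0.0449 + 2*0.45 + 0.1083
Step 3: Vt = -0.36 - 0.0449 + 0.9 + 0.1083
Step 4: Vt = 0.6034 V

0.6034


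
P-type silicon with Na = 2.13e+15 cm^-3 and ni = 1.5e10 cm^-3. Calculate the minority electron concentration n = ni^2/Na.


Step 1: Majority hole concentration p ≈ Na = 2.13e+15 cm^-3
Step 2: n = ni^2 / Na = (1.5e10)^2 / 2.13e+15
Step 3: n = 1.06e+05 cm^-3

1.06e+05


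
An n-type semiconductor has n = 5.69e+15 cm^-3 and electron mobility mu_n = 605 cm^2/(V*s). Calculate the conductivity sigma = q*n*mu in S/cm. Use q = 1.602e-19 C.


Step 1: sigma = q * n * mu
Step 2: sigma = 1.602e-19 * 5.69e+15 * 605
Step 3: sigma = 5.515e-01 S/cm

5.515e-01


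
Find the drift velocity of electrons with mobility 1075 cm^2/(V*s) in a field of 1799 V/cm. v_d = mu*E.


Step 1: v_d = mu * E
Step 2: v_d = 1075 * 1799 = 1933925
Step 3: v_d = 1.93e+06 cm/s

1.93e+06


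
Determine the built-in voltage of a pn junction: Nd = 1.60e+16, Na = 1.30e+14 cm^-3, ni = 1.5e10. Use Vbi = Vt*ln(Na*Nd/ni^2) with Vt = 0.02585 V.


Step 1: Compute Na*Nd/ni^2 = 1.30e+14 * 1.60e+16 / (1.5e10)^2 = 9.2444e+09
Step 2: ln(9.2444e+09) = 22.9473
Step 3: Vbi = 0.02585 * 22.9473 = 0.593 V

0.593


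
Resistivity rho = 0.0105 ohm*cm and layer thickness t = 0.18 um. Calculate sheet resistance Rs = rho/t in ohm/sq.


Step 1: Convert thickness to cm: t = 0.18 um = 1.8000e-05 cm
Step 2: Rs = rho / t = 0.0105 / 1.8000e-05
Step 3: Rs = 583.3 ohm/sq

583.3


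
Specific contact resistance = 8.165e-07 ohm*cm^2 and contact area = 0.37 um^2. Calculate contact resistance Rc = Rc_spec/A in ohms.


Step 1: Convert area to cm^2: 0.37 um^2 = 3.7000e-09 cm^2
Step 2: Rc = Rc_spec / A = 8.165e-07 / 3.7000e-09
Step 3: Rc = 2.21e+02 ohms

2.21e+02


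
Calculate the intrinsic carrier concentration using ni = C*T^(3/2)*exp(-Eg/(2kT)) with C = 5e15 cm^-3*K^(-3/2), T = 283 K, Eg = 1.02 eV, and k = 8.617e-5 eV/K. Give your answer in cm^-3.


Step 1: Compute kT = 8.617e-5 * 283 = 0.02438611 eV
Step 2: Exponent = -Eg/(2kT) = -1.02/(2*0.02438611) = -20.91354
Step 3: T^(3/2) = 283^1.5 = 4760.80
Step 4: ni = 5e15 * 4760.80 * exp(-20.91354) = 1.97e+10 cm^-3

1.97e+10


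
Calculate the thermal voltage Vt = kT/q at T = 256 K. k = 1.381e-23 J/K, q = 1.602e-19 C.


Step 1: kT = 1.381e-23 * 256 = 3.53536e-21 J
Step 2: Vt = kT/q = 3.53536e-21 / 1.602e-19
Step 3: Vt = 0.02207 V

0.02207


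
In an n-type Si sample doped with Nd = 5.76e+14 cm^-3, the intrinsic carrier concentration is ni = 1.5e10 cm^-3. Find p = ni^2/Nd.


Step 1: Since Nd >> ni, n ≈ Nd = 5.76e+14 cm^-3
Step 2: p = ni^2 / n = (1.5e10)^2 / 5.76e+14
Step 3: p = 2.25e20 / 5.76e+14 = 3.91e+05 cm^-3

3.91e+05


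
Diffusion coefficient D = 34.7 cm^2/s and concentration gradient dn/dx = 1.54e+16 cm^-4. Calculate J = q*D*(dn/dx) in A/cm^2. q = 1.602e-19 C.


Step 1: J = q * D * (dn/dx)
Step 2: J = 1.602e-19 * 34.7 * 1.54e+16
Step 3: J = 8.56e-02 A/cm^2

8.56e-02


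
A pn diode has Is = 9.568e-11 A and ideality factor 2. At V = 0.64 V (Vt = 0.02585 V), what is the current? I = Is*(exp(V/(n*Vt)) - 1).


Step 1: V/(n*Vt) = 0.64/(2*0.02585) = 12.3791
Step 2: exp(12.3791) = 2.3778e+05
Step 3: I = 9.568e-11 * (2.3778e+05 - 1) = 2.28e-05 A

2.28e-05


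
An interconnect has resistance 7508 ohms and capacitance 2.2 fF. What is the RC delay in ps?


Step 1: tau = R * C
Step 2: tau = 7508 * 2.2 fF = 7508 * 2.2e-15 F
Step 3: tau = 1.65176e-11 s = 16.5176 ps

16.5176


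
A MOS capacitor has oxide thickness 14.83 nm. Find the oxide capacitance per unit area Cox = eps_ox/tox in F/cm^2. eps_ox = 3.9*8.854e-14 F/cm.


Step 1: eps_ox = 3.9 * 8.854e-14 = 3.45306e-13 F/cm
Step 2: tox in cm = 14.83 nm * 1e-7 = 1.4830e-06 cm
Step 3: Cox = 3.45306e-13 / 1.4830e-06 = 2.33e-07 F/cm^2

2.33e-07


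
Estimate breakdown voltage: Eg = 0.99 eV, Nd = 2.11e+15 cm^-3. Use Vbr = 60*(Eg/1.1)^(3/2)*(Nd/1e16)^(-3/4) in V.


Step 1: Eg/1.1 = 0.99/1.1 = 0.900000
Step 2: (Eg/1.1)^1.5 = 0.900000^1.5 = 0.853815
Step 3: (Nd/1e16)^(-0.75) = (0.211)^(-0.75) = 3.212093
Step 4: Vbr = 60 * 0.853815 * 3.212093 = 164.6 V

164.6


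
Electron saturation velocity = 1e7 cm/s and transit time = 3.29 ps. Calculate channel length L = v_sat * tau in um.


Step 1: tau in seconds = 3.29 ps * 1e-12 = 3.2900e-12 s
Step 2: L = v_sat * tau = 1e7 * 3.2900e-12 = 3.2900e-05 cm
Step 3: L in um = 3.2900e-05 * 1e4 = 0.329 um

0.329


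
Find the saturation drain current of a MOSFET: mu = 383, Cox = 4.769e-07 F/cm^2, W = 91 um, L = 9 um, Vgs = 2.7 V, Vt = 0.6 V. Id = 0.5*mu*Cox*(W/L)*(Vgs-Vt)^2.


Step 1: Overdrive voltage Vov = Vgs - Vt = 2.7 - 0.6 = 2.1 V
Step 2: W/L = 91/9 = 10.1111
Step 3: Id = 0.5 * 383 * 4.769e-07 * 10.1111 * 2.1^2
Step 4: Id = 4.07e-03 A

4.07e-03


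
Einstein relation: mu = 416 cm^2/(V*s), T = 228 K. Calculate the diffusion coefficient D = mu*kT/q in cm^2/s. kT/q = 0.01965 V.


Step 1: D = mu * (kT/q)
Step 2: D = 416 * 0.01965
Step 3: D = 8.17 cm^2/s

8.17


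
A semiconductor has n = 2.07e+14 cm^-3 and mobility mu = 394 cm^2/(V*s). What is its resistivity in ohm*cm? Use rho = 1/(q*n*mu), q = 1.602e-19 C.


Step 1: sigma = q * n * mu = 1.602e-19 * 2.07e+14 * 394 = 1.30656e-02 S/cm
Step 2: rho = 1 / sigma = 1 / 1.30656e-02 = 76.54 ohm*cm

76.54


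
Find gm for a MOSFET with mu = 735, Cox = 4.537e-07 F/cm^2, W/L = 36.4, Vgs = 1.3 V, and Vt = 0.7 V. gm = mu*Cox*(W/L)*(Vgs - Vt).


Step 1: Vov = Vgs - Vt = 1.3 - 0.7 = 0.6 V
Step 2: gm = mu * Cox * (W/L) * Vov
Step 3: gm = 735 * 4.537e-07 * 36.4 * 0.6 = 7.28e-03 S

7.28e-03


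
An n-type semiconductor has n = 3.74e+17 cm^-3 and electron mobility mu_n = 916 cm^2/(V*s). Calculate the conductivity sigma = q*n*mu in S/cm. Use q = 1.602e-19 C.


Step 1: sigma = q * n * mu
Step 2: sigma = 1.602e-19 * 3.74e+17 * 916
Step 3: sigma = 5.488e+01 S/cm

5.488e+01


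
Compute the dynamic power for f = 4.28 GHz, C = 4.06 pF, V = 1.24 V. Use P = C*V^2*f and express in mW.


Step 1: V^2 = 1.24^2 = 1.5376 V^2
Step 2: P = C*V^2*f = 4.06e-12 F * 1.5376 * 4.28e9 Hz
Step 3: P = 2.671856768e-02 W
Step 4: P = 26.719 mW

26.719


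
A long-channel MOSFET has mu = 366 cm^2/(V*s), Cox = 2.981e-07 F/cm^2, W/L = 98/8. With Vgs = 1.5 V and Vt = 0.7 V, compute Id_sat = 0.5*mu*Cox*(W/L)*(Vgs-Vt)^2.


Step 1: Overdrive voltage Vov = Vgs - Vt = 1.5 - 0.7 = 0.8 V
Step 2: W/L = 98/8 = 12.25
Step 3: Id = 0.5 * 366 * 2.981e-07 * 12.25 * 0.8^2
Step 4: Id = 4.28e-04 A

4.28e-04
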